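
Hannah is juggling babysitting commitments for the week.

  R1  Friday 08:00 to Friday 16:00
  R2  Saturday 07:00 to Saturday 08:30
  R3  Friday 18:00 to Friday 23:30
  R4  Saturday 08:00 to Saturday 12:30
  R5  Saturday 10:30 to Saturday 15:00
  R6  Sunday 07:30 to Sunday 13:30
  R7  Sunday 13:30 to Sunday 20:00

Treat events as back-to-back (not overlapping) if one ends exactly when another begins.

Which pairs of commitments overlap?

Two intervals overlap when each starts before the other ends.
Sorted by start: R1, R3, R2, R4, R5, R6, R7.
R3 starts after R1 ends, so nothing later overlaps R1 either.
R2 starts after R3 ends, so nothing later overlaps R3 either.
R4 starts before R2 ends → R2 and R4 overlap.
R5 starts after R2 ends, so nothing later overlaps R2 either.
R5 starts before R4 ends → R4 and R5 overlap.
R6 starts after R4 ends, so nothing later overlaps R4 either.
R6 starts after R5 ends, so nothing later overlaps R5 either.
R7 starts exactly when R6 ends (back-to-back, no overlap).

R2 & R4, R4 & R5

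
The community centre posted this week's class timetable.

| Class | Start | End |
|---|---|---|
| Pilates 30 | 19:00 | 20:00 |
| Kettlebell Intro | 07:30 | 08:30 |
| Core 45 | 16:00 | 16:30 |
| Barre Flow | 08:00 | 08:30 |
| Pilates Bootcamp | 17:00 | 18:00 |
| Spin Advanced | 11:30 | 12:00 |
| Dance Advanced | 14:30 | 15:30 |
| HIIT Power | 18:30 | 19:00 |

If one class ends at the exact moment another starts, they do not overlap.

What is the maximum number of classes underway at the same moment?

Walk through starts and ends in time order (an end at T is processed before a start at T):
07:30 start Kettlebell Intro → 1
08:00 start Barre Flow → 2
08:30 end Barre Flow → 1
08:30 end Kettlebell Intro → 0
11:30 start Spin Advanced → 1
12:00 end Spin Advanced → 0
14:30 start Dance Advanced → 1
15:30 end Dance Advanced → 0
16:00 start Core 45 → 1
16:30 end Core 45 → 0
17:00 start Pilates Bootcamp → 1
18:00 end Pilates Bootcamp → 0
18:30 start HIIT Power → 1
19:00 end HIIT Power → 0
19:00 start Pilates 30 → 1
20:00 end Pilates 30 → 0
Peak is 2, at 08:00 (Barre Flow, Kettlebell Intro).

2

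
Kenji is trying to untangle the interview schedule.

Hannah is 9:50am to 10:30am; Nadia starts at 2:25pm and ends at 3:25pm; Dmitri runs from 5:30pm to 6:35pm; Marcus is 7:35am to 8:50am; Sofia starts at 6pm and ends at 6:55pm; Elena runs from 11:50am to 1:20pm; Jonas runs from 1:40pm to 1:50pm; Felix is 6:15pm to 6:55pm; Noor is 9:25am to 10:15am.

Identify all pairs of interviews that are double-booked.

Sorted by start: Marcus, Noor, Hannah, Elena, Jonas, Nadia, Dmitri, Sofia, Felix.
Noor starts after Marcus ends — done with Marcus.
Hannah starts before Noor ends → Noor and Hannah overlap.
Elena starts after Noor ends — done with Noor.
Elena starts after Hannah ends — done with Hannah.
Jonas starts after Elena ends — done with Elena.
Nadia starts after Jonas ends — done with Jonas.
Dmitri starts after Nadia ends — done with Nadia.
Sofia starts before Dmitri ends → Dmitri and Sofia overlap.
Felix starts before Dmitri ends → Dmitri and Felix overlap.
Felix starts before Sofia ends → Sofia and Felix overlap.

Dmitri & Felix, Dmitri & Sofia, Felix & Sofia, Hannah & Noor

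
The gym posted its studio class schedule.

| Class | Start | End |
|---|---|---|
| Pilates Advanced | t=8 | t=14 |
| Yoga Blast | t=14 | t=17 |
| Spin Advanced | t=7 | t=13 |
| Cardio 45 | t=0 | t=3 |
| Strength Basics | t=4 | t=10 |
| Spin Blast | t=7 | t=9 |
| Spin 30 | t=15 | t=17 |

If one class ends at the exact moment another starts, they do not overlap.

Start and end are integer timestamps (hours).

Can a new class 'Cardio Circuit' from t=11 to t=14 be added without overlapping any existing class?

No — it overlaps Pilates Advanced, Spin Advanced

Cardio 45: ends t=3 at or before Cardio Circuit starts t=11 → clear.
Strength Basics: ends t=10 at or before Cardio Circuit starts t=11 → clear.
Spin Advanced: starts t=7 before Cardio Circuit ends t=14, and ends t=13 after Cardio Circuit starts t=11 → overlap.
Spin Blast: ends t=9 at or before Cardio Circuit starts t=11 → clear.
Pilates Advanced: starts t=8 before Cardio Circuit ends t=14, and ends t=14 after Cardio Circuit starts t=11 → overlap.
Yoga Blast: starts t=14 at or after Cardio Circuit ends t=14 → clear.
Spin 30: starts t=15 at or after Cardio Circuit ends t=14 → clear.
Cardio Circuit overlaps Spin Advanced, Pilates Advanced.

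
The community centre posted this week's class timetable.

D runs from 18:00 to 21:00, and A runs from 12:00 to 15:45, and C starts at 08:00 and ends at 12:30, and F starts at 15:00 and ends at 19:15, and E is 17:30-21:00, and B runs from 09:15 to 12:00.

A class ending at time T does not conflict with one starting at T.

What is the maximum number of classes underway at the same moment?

3

Sweep the timeline, counting +1 at each start and −1 at each end (ends before starts at a tie):
08:00 start C → 1
09:15 start B → 2
12:00 end B → 1
12:00 start A → 2
12:30 end C → 1
15:00 start F → 2
15:45 end A → 1
17:30 start E → 2
18:00 start D → 3
19:15 end F → 2
21:00 end D → 1
21:00 end E → 0
Peak is 3, at 18:00 (D, E, F).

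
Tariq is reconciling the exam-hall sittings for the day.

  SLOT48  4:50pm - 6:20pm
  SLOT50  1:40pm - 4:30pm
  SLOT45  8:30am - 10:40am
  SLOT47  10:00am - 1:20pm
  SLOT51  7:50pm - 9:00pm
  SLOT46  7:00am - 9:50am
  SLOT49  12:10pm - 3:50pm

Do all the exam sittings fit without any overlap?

No

Sorted by start: SLOT46, SLOT45, SLOT47, SLOT49, SLOT50, SLOT48, SLOT51.
SLOT45 starts before SLOT46 ends → SLOT46 and SLOT45 overlap.
That's a conflict, so the schedule is not conflict-free.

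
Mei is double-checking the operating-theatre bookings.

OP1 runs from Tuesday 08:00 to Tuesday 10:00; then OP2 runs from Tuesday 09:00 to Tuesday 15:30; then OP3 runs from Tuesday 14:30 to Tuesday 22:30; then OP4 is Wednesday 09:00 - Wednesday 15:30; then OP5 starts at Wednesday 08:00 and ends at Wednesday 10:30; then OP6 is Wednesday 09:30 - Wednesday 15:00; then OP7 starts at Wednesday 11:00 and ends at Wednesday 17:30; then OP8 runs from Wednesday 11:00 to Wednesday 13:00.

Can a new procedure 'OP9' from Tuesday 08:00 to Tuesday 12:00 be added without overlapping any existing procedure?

No — it overlaps OP1, OP2

OP1: starts Tuesday 08:00 before OP9 ends Tuesday 12:00, and ends Tuesday 10:00 after OP9 starts Tuesday 08:00 → overlap.
OP2: starts Tuesday 09:00 before OP9 ends Tuesday 12:00, and ends Tuesday 15:30 after OP9 starts Tuesday 08:00 → overlap.
OP3: starts Tuesday 14:30 at or after OP9 ends Tuesday 12:00 → clear.
OP5: starts Wednesday 08:00 at or after OP9 ends Tuesday 12:00 → clear.
OP4: starts Wednesday 09:00 at or after OP9 ends Tuesday 12:00 → clear.
OP6: starts Wednesday 09:30 at or after OP9 ends Tuesday 12:00 → clear.
OP7: starts Wednesday 11:00 at or after OP9 ends Tuesday 12:00 → clear.
OP8: starts Wednesday 11:00 at or after OP9 ends Tuesday 12:00 → clear.
OP9 overlaps OP1, OP2.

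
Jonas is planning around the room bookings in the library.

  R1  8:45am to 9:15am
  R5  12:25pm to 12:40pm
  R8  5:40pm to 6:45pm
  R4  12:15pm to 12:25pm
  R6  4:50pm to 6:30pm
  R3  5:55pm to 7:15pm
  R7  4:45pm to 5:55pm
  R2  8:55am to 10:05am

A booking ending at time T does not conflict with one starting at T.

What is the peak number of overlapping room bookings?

Sort all start/end points and keep a running count:
8:45am start R1 → 1
8:55am start R2 → 2
9:15am end R1 → 1
10:05am end R2 → 0
12:15pm start R4 → 1
12:25pm end R4 → 0
12:25pm start R5 → 1
12:40pm end R5 → 0
4:45pm start R7 → 1
4:50pm start R6 → 2
5:40pm start R8 → 3
5:55pm end R7 → 2
5:55pm start R3 → 3
6:30pm end R6 → 2
6:45pm end R8 → 1
7:15pm end R3 → 0
Peak is 3, at 5:40pm (R6, R7, R8).

3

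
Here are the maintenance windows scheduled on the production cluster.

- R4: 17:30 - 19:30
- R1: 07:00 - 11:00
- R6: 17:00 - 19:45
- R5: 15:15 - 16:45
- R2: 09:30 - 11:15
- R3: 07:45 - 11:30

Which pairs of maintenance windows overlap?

R1 & R2, R1 & R3, R2 & R3, R4 & R6

Sorted by start: R1, R3, R2, R5, R6, R4.
R3 starts before R1 ends → R1 and R3 overlap.
R2 starts before R1 ends → R1 and R2 overlap.
R5 starts after R1 ends; R1 is clear from here.
R2 starts before R3 ends → R3 and R2 overlap.
R5 starts after R3 ends; R3 is clear from here.
R5 starts after R2 ends; R2 is clear from here.
R6 starts after R5 ends; R5 is clear from here.
R4 starts before R6 ends → R6 and R4 overlap.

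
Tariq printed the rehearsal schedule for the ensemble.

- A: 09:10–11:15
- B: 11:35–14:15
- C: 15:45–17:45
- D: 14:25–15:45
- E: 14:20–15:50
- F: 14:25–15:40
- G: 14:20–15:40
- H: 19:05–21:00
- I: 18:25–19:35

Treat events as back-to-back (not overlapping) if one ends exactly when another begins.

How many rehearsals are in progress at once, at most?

Sweep the timeline, counting +1 at each start and −1 at each end (ends before starts at a tie):
09:10 start A → 1
11:15 end A → 0
11:35 start B → 1
14:15 end B → 0
14:20 start E → 1
14:20 start G → 2
14:25 start D → 3
14:25 start F → 4
15:40 end F → 3
15:40 end G → 2
15:45 end D → 1
15:45 start C → 2
15:50 end E → 1
17:45 end C → 0
18:25 start I → 1
19:05 start H → 2
19:35 end I → 1
21:00 end H → 0
Peak is 4, at 14:25 (D, E, F, G).

4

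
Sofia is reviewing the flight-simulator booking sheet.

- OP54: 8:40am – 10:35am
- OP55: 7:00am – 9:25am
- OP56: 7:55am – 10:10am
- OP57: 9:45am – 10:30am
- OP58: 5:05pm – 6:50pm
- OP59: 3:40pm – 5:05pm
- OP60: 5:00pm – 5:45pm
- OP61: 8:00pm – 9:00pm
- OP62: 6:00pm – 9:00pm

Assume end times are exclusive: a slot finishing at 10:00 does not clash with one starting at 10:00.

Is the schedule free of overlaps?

No

Sorted by start: OP55, OP56, OP54, OP57, OP59, OP60, OP58, OP62, OP61.
OP56 starts before OP55 ends → OP55 and OP56 overlap.
That's a conflict, so the schedule is not conflict-free.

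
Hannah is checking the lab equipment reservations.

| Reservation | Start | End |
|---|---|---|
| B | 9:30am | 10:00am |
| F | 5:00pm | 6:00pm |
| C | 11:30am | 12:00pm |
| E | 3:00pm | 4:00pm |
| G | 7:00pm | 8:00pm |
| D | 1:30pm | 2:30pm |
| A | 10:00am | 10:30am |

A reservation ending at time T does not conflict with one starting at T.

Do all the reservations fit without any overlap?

Two intervals overlap when each starts before the other ends.
Sorted by start: B, A, C, D, E, F, G.
A starts exactly when B ends (back-to-back, no overlap), so B has no further overlaps.
C starts after A ends, so A has no further overlaps.
D starts after C ends, so C has no further overlaps.
E starts after D ends, so D has no further overlaps.
F starts after E ends, so E has no further overlaps.
G starts after F ends.
Every pair is clear; the schedule has no overlaps.

Yes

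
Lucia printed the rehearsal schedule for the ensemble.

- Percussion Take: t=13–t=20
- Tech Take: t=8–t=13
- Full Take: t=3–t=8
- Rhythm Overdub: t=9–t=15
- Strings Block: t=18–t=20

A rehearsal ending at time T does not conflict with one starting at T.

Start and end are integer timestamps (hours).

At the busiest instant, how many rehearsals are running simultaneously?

2

Sweep the timeline, counting +1 at each start and −1 at each end (ends before starts at a tie):
t=3 start Full Take → 1
t=8 end Full Take → 0
t=8 start Tech Take → 1
t=9 start Rhythm Overdub → 2
t=13 end Tech Take → 1
t=13 start Percussion Take → 2
t=15 end Rhythm Overdub → 1
t=18 start Strings Block → 2
t=20 end Percussion Take → 1
t=20 end Strings Block → 0
Peak is 2, at t=9 (Rhythm Overdub, Tech Take).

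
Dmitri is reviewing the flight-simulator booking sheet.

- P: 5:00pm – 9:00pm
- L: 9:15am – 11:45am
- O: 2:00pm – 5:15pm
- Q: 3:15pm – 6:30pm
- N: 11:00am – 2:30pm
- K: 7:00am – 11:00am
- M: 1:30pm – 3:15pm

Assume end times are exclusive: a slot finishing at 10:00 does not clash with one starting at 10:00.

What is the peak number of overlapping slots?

3

Walk through starts and ends in time order (an end at T is processed before a start at T):
7:00am start K → 1
9:15am start L → 2
11:00am end K → 1
11:00am start N → 2
11:45am end L → 1
1:30pm start M → 2
2:00pm start O → 3
2:30pm end N → 2
3:15pm end M → 1
3:15pm start Q → 2
5:00pm start P → 3
5:15pm end O → 2
6:30pm end Q → 1
9:00pm end P → 0
Peak is 3, at 2:00pm (M, N, O).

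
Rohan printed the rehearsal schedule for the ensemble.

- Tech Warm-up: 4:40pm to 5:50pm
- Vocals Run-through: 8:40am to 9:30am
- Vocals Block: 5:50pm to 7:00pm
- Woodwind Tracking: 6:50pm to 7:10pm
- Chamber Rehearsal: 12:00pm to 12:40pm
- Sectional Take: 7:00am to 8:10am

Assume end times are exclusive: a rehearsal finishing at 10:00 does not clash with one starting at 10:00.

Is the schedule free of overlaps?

No

Check each pair: they overlap iff neither finishes before the other starts.
Sorted by start: Sectional Take, Vocals Run-through, Chamber Rehearsal, Tech Warm-up, Vocals Block, Woodwind Tracking.
Vocals Run-through starts after Sectional Take ends, so Sectional Take has no further overlaps.
Chamber Rehearsal starts after Vocals Run-through ends, so Vocals Run-through has no further overlaps.
Tech Warm-up starts after Chamber Rehearsal ends, so Chamber Rehearsal has no further overlaps.
Vocals Block starts exactly when Tech Warm-up ends (back-to-back, no overlap), so Tech Warm-up has no further overlaps.
Woodwind Tracking starts before Vocals Block ends → Vocals Block and Woodwind Tracking overlap.
That's a conflict, so the schedule is not conflict-free.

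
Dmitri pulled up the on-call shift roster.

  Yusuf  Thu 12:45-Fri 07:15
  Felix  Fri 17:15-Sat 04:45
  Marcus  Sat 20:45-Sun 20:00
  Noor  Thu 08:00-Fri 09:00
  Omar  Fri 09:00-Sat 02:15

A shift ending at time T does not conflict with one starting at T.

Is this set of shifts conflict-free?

Sorted by start: Noor, Yusuf, Omar, Felix, Marcus.
Yusuf starts before Noor ends → Noor and Yusuf overlap.
That's a conflict, so the schedule is not conflict-free.

No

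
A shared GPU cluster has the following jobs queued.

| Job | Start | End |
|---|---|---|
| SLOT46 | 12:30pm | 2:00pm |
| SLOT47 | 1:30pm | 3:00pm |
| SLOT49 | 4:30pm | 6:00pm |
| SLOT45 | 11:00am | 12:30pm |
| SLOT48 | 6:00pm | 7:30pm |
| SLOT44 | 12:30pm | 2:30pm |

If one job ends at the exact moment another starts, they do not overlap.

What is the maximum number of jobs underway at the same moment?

3

Walk through starts and ends in time order (an end at T is processed before a start at T):
11:00am start SLOT45 → 1
12:30pm end SLOT45 → 0
12:30pm start SLOT44 → 1
12:30pm start SLOT46 → 2
1:30pm start SLOT47 → 3
2:00pm end SLOT46 → 2
2:30pm end SLOT44 → 1
3:00pm end SLOT47 → 0
4:30pm start SLOT49 → 1
6:00pm end SLOT49 → 0
6:00pm start SLOT48 → 1
7:30pm end SLOT48 → 0
Peak is 3, at 1:30pm (SLOT44, SLOT46, SLOT47).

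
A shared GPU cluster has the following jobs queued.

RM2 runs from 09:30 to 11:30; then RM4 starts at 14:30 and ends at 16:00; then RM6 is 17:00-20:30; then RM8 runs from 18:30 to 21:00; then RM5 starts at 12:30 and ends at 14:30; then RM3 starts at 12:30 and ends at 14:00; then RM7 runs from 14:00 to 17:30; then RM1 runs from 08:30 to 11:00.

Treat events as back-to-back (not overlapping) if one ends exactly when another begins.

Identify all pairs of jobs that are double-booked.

Two intervals overlap when each starts before the other ends.
Sorted by start: RM1, RM2, RM3, RM5, RM7, RM4, RM6, RM8.
RM2 starts before RM1 ends → RM1 and RM2 overlap.
RM3 starts after RM1 ends — done with RM1.
RM3 starts after RM2 ends — done with RM2.
RM5 starts before RM3 ends → RM3 and RM5 overlap.
RM7 starts exactly when RM3 ends (back-to-back, no overlap) — done with RM3.
RM7 starts before RM5 ends → RM5 and RM7 overlap.
RM4 starts exactly when RM5 ends (back-to-back, no overlap) — done with RM5.
RM4 starts before RM7 ends → RM7 and RM4 overlap.
RM6 starts before RM7 ends → RM7 and RM6 overlap.
RM8 starts after RM7 ends.
RM6 starts after RM4 ends — done with RM4.
RM8 starts before RM6 ends → RM6 and RM8 overlap.

RM1 & RM2, RM3 & RM5, RM4 & RM7, RM5 & RM7, RM6 & RM7, RM6 & RM8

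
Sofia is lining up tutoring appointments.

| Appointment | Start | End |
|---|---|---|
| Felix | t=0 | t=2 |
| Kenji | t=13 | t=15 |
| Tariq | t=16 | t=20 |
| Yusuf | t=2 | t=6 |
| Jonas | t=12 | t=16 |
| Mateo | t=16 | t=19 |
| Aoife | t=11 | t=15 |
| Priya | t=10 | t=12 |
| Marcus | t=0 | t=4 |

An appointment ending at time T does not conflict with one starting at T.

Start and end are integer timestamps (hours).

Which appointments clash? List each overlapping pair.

Aoife & Jonas, Aoife & Kenji, Aoife & Priya, Felix & Marcus, Jonas & Kenji, Marcus & Yusuf, Mateo & Tariq

Sorted by start: Felix, Marcus, Yusuf, Priya, Aoife, Jonas, Kenji, Tariq, Mateo.
Marcus starts before Felix ends → Felix and Marcus overlap.
Yusuf starts exactly when Felix ends (back-to-back, no overlap); Felix is clear from here.
Yusuf starts before Marcus ends → Marcus and Yusuf overlap.
Priya starts after Marcus ends; Marcus is clear from here.
Priya starts after Yusuf ends; Yusuf is clear from here.
Aoife starts before Priya ends → Priya and Aoife overlap.
Jonas starts exactly when Priya ends (back-to-back, no overlap); Priya is clear from here.
Jonas starts before Aoife ends → Aoife and Jonas overlap.
Kenji starts before Aoife ends → Aoife and Kenji overlap.
Tariq starts after Aoife ends; Aoife is clear from here.
Kenji starts before Jonas ends → Jonas and Kenji overlap.
Tariq starts exactly when Jonas ends (back-to-back, no overlap); Jonas is clear from here.
Tariq starts after Kenji ends; Kenji is clear from here.
Mateo starts before Tariq ends → Tariq and Mateo overlap.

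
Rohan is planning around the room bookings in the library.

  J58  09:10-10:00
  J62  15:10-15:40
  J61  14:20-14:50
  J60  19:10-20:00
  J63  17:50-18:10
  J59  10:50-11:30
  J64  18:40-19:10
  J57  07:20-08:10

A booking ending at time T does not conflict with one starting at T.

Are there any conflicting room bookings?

No

Check each pair: they overlap iff neither finishes before the other starts.
Sorted by start: J57, J58, J59, J61, J62, J63, J64, J60.
J58 starts after J57 ends, so nothing later overlaps J57 either.
J59 starts after J58 ends, so nothing later overlaps J58 either.
J61 starts after J59 ends, so nothing later overlaps J59 either.
J62 starts after J61 ends, so nothing later overlaps J61 either.
J63 starts after J62 ends, so nothing later overlaps J62 either.
J64 starts after J63 ends, so nothing later overlaps J63 either.
J60 starts exactly when J64 ends (back-to-back, no overlap).
Every pair is clear; the schedule has no overlaps.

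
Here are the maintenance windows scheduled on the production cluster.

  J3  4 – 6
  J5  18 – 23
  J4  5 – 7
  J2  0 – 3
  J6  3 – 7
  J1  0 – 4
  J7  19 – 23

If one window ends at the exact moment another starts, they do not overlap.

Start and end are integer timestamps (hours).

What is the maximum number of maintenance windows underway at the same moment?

Walk through starts and ends in time order (an end at T is processed before a start at T):
0 start J1 → 1
0 start J2 → 2
3 end J2 → 1
3 start J6 → 2
4 end J1 → 1
4 start J3 → 2
5 start J4 → 3
6 end J3 → 2
7 end J4 → 1
7 end J6 → 0
18 start J5 → 1
19 start J7 → 2
23 end J5 → 1
23 end J7 → 0
Peak is 3, at 5 (J3, J4, J6).

3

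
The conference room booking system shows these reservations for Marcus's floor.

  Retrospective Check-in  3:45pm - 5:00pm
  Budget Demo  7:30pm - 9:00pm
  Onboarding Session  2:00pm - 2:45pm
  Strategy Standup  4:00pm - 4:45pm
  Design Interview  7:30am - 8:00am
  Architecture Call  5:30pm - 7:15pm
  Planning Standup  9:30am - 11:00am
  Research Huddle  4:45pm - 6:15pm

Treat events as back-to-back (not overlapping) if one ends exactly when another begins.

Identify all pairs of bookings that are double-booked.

Architecture Call & Research Huddle, Research Huddle & Retrospective Check-in, Retrospective Check-in & Strategy Standup

Sorted by start: Design Interview, Planning Standup, Onboarding Session, Retrospective Check-in, Strategy Standup, Research Huddle, Architecture Call, Budget Demo.
Planning Standup starts after Design Interview ends, so Design Interview has no further overlaps.
Onboarding Session starts after Planning Standup ends, so Planning Standup has no further overlaps.
Retrospective Check-in starts after Onboarding Session ends, so Onboarding Session has no further overlaps.
Strategy Standup starts before Retrospective Check-in ends → Retrospective Check-in and Strategy Standup overlap.
Research Huddle starts before Retrospective Check-in ends → Retrospective Check-in and Research Huddle overlap.
Architecture Call starts after Retrospective Check-in ends, so Retrospective Check-in has no further overlaps.
Research Huddle starts exactly when Strategy Standup ends (back-to-back, no overlap), so Strategy Standup has no further overlaps.
Architecture Call starts before Research Huddle ends → Research Huddle and Architecture Call overlap.
Budget Demo starts after Research Huddle ends.
Budget Demo starts after Architecture Call ends.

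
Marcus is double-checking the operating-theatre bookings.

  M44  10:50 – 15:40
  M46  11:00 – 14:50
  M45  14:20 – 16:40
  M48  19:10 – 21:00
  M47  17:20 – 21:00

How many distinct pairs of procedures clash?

Sorted by start: M44, M46, M45, M47, M48.
M46 starts before M44 ends → M44 and M46 overlap.
M45 starts before M44 ends → M44 and M45 overlap.
M47 starts after M44 ends; M44 is clear from here.
M45 starts before M46 ends → M46 and M45 overlap.
M47 starts after M46 ends; M46 is clear from here.
M47 starts after M45 ends; M45 is clear from here.
M48 starts before M47 ends → M47 and M48 overlap.
Overlapping pairs: M44 & M45, M44 & M46, M45 & M46, M47 & M48 — 4 in total.

4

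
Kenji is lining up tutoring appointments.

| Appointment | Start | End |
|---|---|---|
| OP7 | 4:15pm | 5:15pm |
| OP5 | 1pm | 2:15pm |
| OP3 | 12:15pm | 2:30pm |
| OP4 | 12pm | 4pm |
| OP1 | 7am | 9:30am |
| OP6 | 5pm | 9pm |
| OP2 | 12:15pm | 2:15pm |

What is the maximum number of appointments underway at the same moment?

Walk through starts and ends in time order (an end at T is processed before a start at T):
7am start OP1 → 1
9:30am end OP1 → 0
12pm start OP4 → 1
12:15pm start OP2 → 2
12:15pm start OP3 → 3
1pm start OP5 → 4
2:15pm end OP2 → 3
2:15pm end OP5 → 2
2:30pm end OP3 → 1
4pm end OP4 → 0
4:15pm start OP7 → 1
5pm start OP6 → 2
5:15pm end OP7 → 1
9pm end OP6 → 0
Peak is 4, at 1pm (OP2, OP3, OP4, OP5).

4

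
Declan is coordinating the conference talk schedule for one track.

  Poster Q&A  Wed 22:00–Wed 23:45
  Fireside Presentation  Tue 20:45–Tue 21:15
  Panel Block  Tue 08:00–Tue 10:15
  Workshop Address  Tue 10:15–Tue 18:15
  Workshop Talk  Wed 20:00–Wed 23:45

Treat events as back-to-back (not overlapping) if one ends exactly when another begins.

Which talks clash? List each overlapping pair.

Poster Q&A & Workshop Talk

Sorted by start: Panel Block, Workshop Address, Fireside Presentation, Workshop Talk, Poster Q&A.
Workshop Address starts exactly when Panel Block ends (back-to-back, no overlap); Panel Block is clear from here.
Fireside Presentation starts after Workshop Address ends; Workshop Address is clear from here.
Workshop Talk starts after Fireside Presentation ends; Fireside Presentation is clear from here.
Poster Q&A starts before Workshop Talk ends → Workshop Talk and Poster Q&A overlap.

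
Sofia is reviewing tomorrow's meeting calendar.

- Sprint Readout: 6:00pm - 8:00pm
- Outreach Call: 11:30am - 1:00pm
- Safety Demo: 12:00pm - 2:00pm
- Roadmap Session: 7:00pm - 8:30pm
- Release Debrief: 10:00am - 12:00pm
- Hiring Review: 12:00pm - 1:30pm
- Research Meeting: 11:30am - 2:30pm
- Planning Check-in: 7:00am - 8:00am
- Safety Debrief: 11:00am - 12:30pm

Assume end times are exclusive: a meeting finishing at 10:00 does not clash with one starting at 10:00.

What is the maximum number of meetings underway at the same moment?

5

Walk through starts and ends in time order (an end at T is processed before a start at T):
7:00am start Planning Check-in → 1
8:00am end Planning Check-in → 0
10:00am start Release Debrief → 1
11:00am start Safety Debrief → 2
11:30am start Outreach Call → 3
11:30am start Research Meeting → 4
12:00pm end Release Debrief → 3
12:00pm start Hiring Review → 4
12:00pm start Safety Demo → 5
12:30pm end Safety Debrief → 4
1:00pm end Outreach Call → 3
1:30pm end Hiring Review → 2
2:00pm end Safety Demo → 1
2:30pm end Research Meeting → 0
6:00pm start Sprint Readout → 1
7:00pm start Roadmap Session → 2
8:00pm end Sprint Readout → 1
8:30pm end Roadmap Session → 0
Peak is 5, at 12:00pm (Hiring Review, Outreach Call, Research Meeting, Safety Debrief, Safety Demo).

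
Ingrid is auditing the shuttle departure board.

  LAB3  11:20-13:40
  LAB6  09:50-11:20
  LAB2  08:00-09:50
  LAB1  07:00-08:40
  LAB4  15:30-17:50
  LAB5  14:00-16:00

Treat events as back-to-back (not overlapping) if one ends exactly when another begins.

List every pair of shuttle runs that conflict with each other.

Sorted by start: LAB1, LAB2, LAB6, LAB3, LAB5, LAB4.
LAB2 starts before LAB1 ends → LAB1 and LAB2 overlap.
LAB6 starts after LAB1 ends, so nothing later overlaps LAB1 either.
LAB6 starts exactly when LAB2 ends (back-to-back, no overlap), so nothing later overlaps LAB2 either.
LAB3 starts exactly when LAB6 ends (back-to-back, no overlap), so nothing later overlaps LAB6 either.
LAB5 starts after LAB3 ends, so nothing later overlaps LAB3 either.
LAB4 starts before LAB5 ends → LAB5 and LAB4 overlap.

LAB1 & LAB2, LAB4 & LAB5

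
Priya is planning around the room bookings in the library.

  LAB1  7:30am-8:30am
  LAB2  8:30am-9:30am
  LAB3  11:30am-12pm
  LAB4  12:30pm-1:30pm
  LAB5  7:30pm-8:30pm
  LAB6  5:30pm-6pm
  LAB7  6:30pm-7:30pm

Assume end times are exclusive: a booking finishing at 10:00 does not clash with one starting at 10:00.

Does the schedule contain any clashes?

No

Sorted by start: LAB1, LAB2, LAB3, LAB4, LAB6, LAB7, LAB5.
LAB2 starts exactly when LAB1 ends (back-to-back, no overlap) — done with LAB1.
LAB3 starts after LAB2 ends — done with LAB2.
LAB4 starts after LAB3 ends — done with LAB3.
LAB6 starts after LAB4 ends — done with LAB4.
LAB7 starts after LAB6 ends — done with LAB6.
LAB5 starts exactly when LAB7 ends (back-to-back, no overlap).
Every pair is clear; the schedule has no overlaps.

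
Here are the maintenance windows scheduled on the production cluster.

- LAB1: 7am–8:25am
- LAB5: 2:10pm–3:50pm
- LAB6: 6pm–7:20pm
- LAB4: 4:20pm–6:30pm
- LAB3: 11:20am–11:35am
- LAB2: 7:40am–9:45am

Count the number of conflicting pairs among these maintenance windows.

2

Sorted by start: LAB1, LAB2, LAB3, LAB5, LAB4, LAB6.
LAB2 starts before LAB1 ends → LAB1 and LAB2 overlap.
LAB3 starts after LAB1 ends, so LAB1 has no further overlaps.
LAB3 starts after LAB2 ends, so LAB2 has no further overlaps.
LAB5 starts after LAB3 ends, so LAB3 has no further overlaps.
LAB4 starts after LAB5 ends, so LAB5 has no further overlaps.
LAB6 starts before LAB4 ends → LAB4 and LAB6 overlap.
Overlapping pairs: LAB1 & LAB2, LAB4 & LAB6 — 2 in total.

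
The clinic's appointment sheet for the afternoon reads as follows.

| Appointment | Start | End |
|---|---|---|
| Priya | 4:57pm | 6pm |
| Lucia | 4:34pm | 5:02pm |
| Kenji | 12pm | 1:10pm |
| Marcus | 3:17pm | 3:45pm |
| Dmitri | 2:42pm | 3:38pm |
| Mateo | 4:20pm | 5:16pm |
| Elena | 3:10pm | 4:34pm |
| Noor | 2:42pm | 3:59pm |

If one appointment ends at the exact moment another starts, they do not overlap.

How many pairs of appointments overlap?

Sorted by start: Kenji, Dmitri, Noor, Elena, Marcus, Mateo, Lucia, Priya.
Dmitri starts after Kenji ends; Kenji is clear from here.
Noor starts before Dmitri ends → Dmitri and Noor overlap.
Elena starts before Dmitri ends → Dmitri and Elena overlap.
Marcus starts before Dmitri ends → Dmitri and Marcus overlap.
Mateo starts after Dmitri ends; Dmitri is clear from here.
Elena starts before Noor ends → Noor and Elena overlap.
Marcus starts before Noor ends → Noor and Marcus overlap.
Mateo starts after Noor ends; Noor is clear from here.
Marcus starts before Elena ends → Elena and Marcus overlap.
Mateo starts before Elena ends → Elena and Mateo overlap.
Lucia starts exactly when Elena ends (back-to-back, no overlap); Elena is clear from here.
Mateo starts after Marcus ends; Marcus is clear from here.
Lucia starts before Mateo ends → Mateo and Lucia overlap.
Priya starts before Mateo ends → Mateo and Priya overlap.
Priya starts before Lucia ends → Lucia and Priya overlap.
Overlapping pairs: Dmitri & Elena, Dmitri & Marcus, Dmitri & Noor, Elena & Marcus, Elena & Mateo, Elena & Noor, Lucia & Mateo, Lucia & Priya, Marcus & Noor, Mateo & Priya — 10 in total.

10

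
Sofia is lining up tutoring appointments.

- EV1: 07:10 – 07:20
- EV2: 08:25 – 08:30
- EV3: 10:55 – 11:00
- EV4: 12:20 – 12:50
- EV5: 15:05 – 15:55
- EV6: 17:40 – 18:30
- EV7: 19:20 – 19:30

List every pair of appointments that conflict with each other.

Sorted by start: EV1, EV2, EV3, EV4, EV5, EV6, EV7.
EV2 starts after EV1 ends, so nothing later overlaps EV1 either.
EV3 starts after EV2 ends, so nothing later overlaps EV2 either.
EV4 starts after EV3 ends, so nothing later overlaps EV3 either.
EV5 starts after EV4 ends, so nothing later overlaps EV4 either.
EV6 starts after EV5 ends, so nothing later overlaps EV5 either.
EV7 starts after EV6 ends.

none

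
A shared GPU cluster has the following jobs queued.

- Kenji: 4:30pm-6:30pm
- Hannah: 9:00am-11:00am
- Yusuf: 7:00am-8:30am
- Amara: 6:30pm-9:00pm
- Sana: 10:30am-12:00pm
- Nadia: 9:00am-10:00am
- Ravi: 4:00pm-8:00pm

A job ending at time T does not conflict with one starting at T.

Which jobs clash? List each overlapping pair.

Sorted by start: Yusuf, Hannah, Nadia, Sana, Ravi, Kenji, Amara.
Hannah starts after Yusuf ends, so nothing later overlaps Yusuf either.
Nadia starts before Hannah ends → Hannah and Nadia overlap.
Sana starts before Hannah ends → Hannah and Sana overlap.
Ravi starts after Hannah ends, so nothing later overlaps Hannah either.
Sana starts after Nadia ends, so nothing later overlaps Nadia either.
Ravi starts after Sana ends, so nothing later overlaps Sana either.
Kenji starts before Ravi ends → Ravi and Kenji overlap.
Amara starts before Ravi ends → Ravi and Amara overlap.
Amara starts exactly when Kenji ends (back-to-back, no overlap).

Amara & Ravi, Hannah & Nadia, Hannah & Sana, Kenji & Ravi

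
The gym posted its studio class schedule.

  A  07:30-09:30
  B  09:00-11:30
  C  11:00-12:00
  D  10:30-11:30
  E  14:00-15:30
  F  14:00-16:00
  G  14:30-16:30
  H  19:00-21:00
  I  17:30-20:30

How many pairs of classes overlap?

8

Sorted by start: A, B, D, C, E, F, G, I, H.
B starts before A ends → A and B overlap.
D starts after A ends; A is clear from here.
D starts before B ends → B and D overlap.
C starts before B ends → B and C overlap.
E starts after B ends; B is clear from here.
C starts before D ends → D and C overlap.
E starts after D ends; D is clear from here.
E starts after C ends; C is clear from here.
F starts before E ends → E and F overlap.
G starts before E ends → E and G overlap.
I starts after E ends; E is clear from here.
G starts before F ends → F and G overlap.
I starts after F ends; F is clear from here.
I starts after G ends; G is clear from here.
H starts before I ends → I and H overlap.
Overlapping pairs: A & B, B & C, B & D, C & D, E & F, E & G, F & G, H & I — 8 in total.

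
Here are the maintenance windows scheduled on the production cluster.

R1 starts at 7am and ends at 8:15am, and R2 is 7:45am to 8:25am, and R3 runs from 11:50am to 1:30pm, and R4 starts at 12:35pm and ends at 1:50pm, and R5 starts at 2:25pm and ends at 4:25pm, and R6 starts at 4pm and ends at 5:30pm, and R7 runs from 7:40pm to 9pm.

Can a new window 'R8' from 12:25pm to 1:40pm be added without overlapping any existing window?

R1: ends 8:15am at or before R8 starts 12:25pm → clear.
R2: ends 8:25am at or before R8 starts 12:25pm → clear.
R3: starts 11:50am before R8 ends 1:40pm, and ends 1:30pm after R8 starts 12:25pm → overlap.
R4: starts 12:35pm before R8 ends 1:40pm, and ends 1:50pm after R8 starts 12:25pm → overlap.
R5: starts 2:25pm at or after R8 ends 1:40pm → clear.
R6: starts 4pm at or after R8 ends 1:40pm → clear.
R7: starts 7:40pm at or after R8 ends 1:40pm → clear.
R8 overlaps R3, R4.

No — it overlaps R3, R4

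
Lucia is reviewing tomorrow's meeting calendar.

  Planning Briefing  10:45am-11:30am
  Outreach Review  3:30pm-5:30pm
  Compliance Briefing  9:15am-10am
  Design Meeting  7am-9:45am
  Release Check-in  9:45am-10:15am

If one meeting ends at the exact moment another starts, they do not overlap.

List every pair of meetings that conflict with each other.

Sorted by start: Design Meeting, Compliance Briefing, Release Check-in, Planning Briefing, Outreach Review.
Compliance Briefing starts before Design Meeting ends → Design Meeting and Compliance Briefing overlap.
Release Check-in starts exactly when Design Meeting ends (back-to-back, no overlap), so Design Meeting has no further overlaps.
Release Check-in starts before Compliance Briefing ends → Compliance Briefing and Release Check-in overlap.
Planning Briefing starts after Compliance Briefing ends, so Compliance Briefing has no further overlaps.
Planning Briefing starts after Release Check-in ends, so Release Check-in has no further overlaps.
Outreach Review starts after Planning Briefing ends.

Compliance Briefing & Design Meeting, Compliance Briefing & Release Check-in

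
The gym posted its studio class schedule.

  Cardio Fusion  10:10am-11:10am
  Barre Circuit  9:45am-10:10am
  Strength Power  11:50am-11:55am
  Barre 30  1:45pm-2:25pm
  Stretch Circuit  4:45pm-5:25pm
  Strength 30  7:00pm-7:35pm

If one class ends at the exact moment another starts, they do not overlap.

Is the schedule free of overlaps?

Yes

Two intervals overlap when each starts before the other ends.
Sorted by start: Barre Circuit, Cardio Fusion, Strength Power, Barre 30, Stretch Circuit, Strength 30.
Cardio Fusion starts exactly when Barre Circuit ends (back-to-back, no overlap) — done with Barre Circuit.
Strength Power starts after Cardio Fusion ends — done with Cardio Fusion.
Barre 30 starts after Strength Power ends — done with Strength Power.
Stretch Circuit starts after Barre 30 ends — done with Barre 30.
Strength 30 starts after Stretch Circuit ends.
Every pair is clear; the schedule has no overlaps.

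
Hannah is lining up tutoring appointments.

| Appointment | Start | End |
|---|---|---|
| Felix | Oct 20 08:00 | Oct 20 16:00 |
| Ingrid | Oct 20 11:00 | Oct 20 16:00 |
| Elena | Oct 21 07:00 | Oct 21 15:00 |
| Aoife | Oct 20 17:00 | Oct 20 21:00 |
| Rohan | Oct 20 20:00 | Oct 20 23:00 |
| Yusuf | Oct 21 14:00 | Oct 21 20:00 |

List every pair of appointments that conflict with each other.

Two intervals overlap when each starts before the other ends.
Sorted by start: Felix, Ingrid, Aoife, Rohan, Elena, Yusuf.
Ingrid starts before Felix ends → Felix and Ingrid overlap.
Aoife starts after Felix ends, so Felix has no further overlaps.
Aoife starts after Ingrid ends, so Ingrid has no further overlaps.
Rohan starts before Aoife ends → Aoife and Rohan overlap.
Elena starts after Aoife ends, so Aoife has no further overlaps.
Elena starts after Rohan ends, so Rohan has no further overlaps.
Yusuf starts before Elena ends → Elena and Yusuf overlap.

Aoife & Rohan, Elena & Yusuf, Felix & Ingrid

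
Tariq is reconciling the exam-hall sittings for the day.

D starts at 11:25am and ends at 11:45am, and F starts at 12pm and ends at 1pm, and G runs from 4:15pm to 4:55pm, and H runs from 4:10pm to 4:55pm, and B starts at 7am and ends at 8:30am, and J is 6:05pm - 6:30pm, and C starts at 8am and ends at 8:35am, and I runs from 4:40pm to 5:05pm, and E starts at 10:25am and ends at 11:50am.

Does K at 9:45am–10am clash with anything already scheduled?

B: ends 8:30am at or before K starts 9:45am → clear.
C: ends 8:35am at or before K starts 9:45am → clear.
E: starts 10:25am at or after K ends 10am → clear.
D: starts 11:25am at or after K ends 10am → clear.
F: starts 12pm at or after K ends 10am → clear.
H: starts 4:10pm at or after K ends 10am → clear.
G: starts 4:15pm at or after K ends 10am → clear.
I: starts 4:40pm at or after K ends 10am → clear.
J: starts 6:05pm at or after K ends 10am → clear.

No — it doesn't clash with anything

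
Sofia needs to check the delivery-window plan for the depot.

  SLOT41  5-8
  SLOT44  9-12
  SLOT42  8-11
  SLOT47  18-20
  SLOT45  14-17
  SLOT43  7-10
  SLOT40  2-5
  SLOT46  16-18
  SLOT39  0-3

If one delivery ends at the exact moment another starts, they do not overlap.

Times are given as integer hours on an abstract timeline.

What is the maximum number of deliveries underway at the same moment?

Walk through starts and ends in time order (an end at T is processed before a start at T):
0 start SLOT39 → 1
2 start SLOT40 → 2
3 end SLOT39 → 1
5 end SLOT40 → 0
5 start SLOT41 → 1
7 start SLOT43 → 2
8 end SLOT41 → 1
8 start SLOT42 → 2
9 start SLOT44 → 3
10 end SLOT43 → 2
11 end SLOT42 → 1
12 end SLOT44 → 0
14 start SLOT45 → 1
16 start SLOT46 → 2
17 end SLOT45 → 1
18 end SLOT46 → 0
18 start SLOT47 → 1
20 end SLOT47 → 0
Peak is 3, at 9 (SLOT42, SLOT43, SLOT44).

3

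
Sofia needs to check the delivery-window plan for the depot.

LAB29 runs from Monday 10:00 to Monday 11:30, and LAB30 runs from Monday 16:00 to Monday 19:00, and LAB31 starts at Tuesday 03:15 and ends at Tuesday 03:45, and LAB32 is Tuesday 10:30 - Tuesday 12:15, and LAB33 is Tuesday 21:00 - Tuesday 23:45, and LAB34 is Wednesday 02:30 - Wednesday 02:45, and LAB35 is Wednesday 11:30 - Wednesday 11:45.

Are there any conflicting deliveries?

No

Sorted by start: LAB29, LAB30, LAB31, LAB32, LAB33, LAB34, LAB35.
LAB30 starts after LAB29 ends, so LAB29 has no further overlaps.
LAB31 starts after LAB30 ends, so LAB30 has no further overlaps.
LAB32 starts after LAB31 ends, so LAB31 has no further overlaps.
LAB33 starts after LAB32 ends, so LAB32 has no further overlaps.
LAB34 starts after LAB33 ends, so LAB33 has no further overlaps.
LAB35 starts after LAB34 ends.
Every pair is clear; the schedule has no overlaps.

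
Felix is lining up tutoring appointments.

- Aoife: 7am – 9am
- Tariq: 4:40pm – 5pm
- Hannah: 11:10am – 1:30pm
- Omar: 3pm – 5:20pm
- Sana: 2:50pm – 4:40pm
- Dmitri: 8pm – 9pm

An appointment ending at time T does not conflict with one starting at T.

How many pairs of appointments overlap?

Check each pair: they overlap iff neither finishes before the other starts.
Sorted by start: Aoife, Hannah, Sana, Omar, Tariq, Dmitri.
Hannah starts after Aoife ends, so nothing later overlaps Aoife either.
Sana starts after Hannah ends, so nothing later overlaps Hannah either.
Omar starts before Sana ends → Sana and Omar overlap.
Tariq starts exactly when Sana ends (back-to-back, no overlap), so nothing later overlaps Sana either.
Tariq starts before Omar ends → Omar and Tariq overlap.
Dmitri starts after Omar ends.
Dmitri starts after Tariq ends.
Overlapping pairs: Omar & Sana, Omar & Tariq — 2 in total.

2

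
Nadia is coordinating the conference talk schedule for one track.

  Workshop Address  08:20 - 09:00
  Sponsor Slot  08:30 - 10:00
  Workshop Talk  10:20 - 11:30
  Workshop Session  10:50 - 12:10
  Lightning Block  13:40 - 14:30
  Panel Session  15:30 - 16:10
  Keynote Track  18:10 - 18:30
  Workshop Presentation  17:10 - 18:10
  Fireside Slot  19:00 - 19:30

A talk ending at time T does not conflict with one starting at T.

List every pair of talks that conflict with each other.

Sorted by start: Workshop Address, Sponsor Slot, Workshop Talk, Workshop Session, Lightning Block, Panel Session, Workshop Presentation, Keynote Track, Fireside Slot.
Sponsor Slot starts before Workshop Address ends → Workshop Address and Sponsor Slot overlap.
Workshop Talk starts after Workshop Address ends, so Workshop Address has no further overlaps.
Workshop Talk starts after Sponsor Slot ends, so Sponsor Slot has no further overlaps.
Workshop Session starts before Workshop Talk ends → Workshop Talk and Workshop Session overlap.
Lightning Block starts after Workshop Talk ends, so Workshop Talk has no further overlaps.
Lightning Block starts after Workshop Session ends, so Workshop Session has no further overlaps.
Panel Session starts after Lightning Block ends, so Lightning Block has no further overlaps.
Workshop Presentation starts after Panel Session ends, so Panel Session has no further overlaps.
Keynote Track starts exactly when Workshop Presentation ends (back-to-back, no overlap), so Workshop Presentation has no further overlaps.
Fireside Slot starts after Keynote Track ends.

Sponsor Slot & Workshop Address, Workshop Session & Workshop Talk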